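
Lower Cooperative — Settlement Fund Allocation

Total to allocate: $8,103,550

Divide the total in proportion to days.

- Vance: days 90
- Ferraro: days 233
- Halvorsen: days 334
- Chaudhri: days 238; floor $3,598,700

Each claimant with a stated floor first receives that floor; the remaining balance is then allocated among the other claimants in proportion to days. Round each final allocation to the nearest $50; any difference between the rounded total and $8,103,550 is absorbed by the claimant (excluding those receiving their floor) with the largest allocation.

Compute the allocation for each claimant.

Guaranteed amounts: Chaudhri $3,598,700. Remaining pool $4,504,850.
Remaining pool split over remaining days 657: Vance 617,102.74 → $617,100; Ferraro 1,597,610.43 → $1,597,600; Halvorsen 2,290,136.83 → $2,290,150.

Vance: $617,100 · Ferraro: $1,597,600 · Halvorsen: $2,290,150 · Chaudhri: $3,598,700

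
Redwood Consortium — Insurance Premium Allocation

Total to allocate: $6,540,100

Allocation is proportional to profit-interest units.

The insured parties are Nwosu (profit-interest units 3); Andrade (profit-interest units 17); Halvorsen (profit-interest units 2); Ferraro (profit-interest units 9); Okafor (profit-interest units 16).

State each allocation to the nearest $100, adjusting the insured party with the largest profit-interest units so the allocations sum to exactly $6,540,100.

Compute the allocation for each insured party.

Combined profit-interest units = 3 + 17 + 2 + 9 + 16 = 47.
Unrounded shares: Nwosu 417,453.19; Andrade 2,365,568.09; Halvorsen 278,302.13; Ferraro 1,252,359.57; Okafor 2,226,417.02.
At nearest $100: Nwosu $417,500; Andrade $2,365,600; Halvorsen $278,300; Ferraro $1,252,400; Okafor $2,226,400. Sum = $6,540,200.
Difference $6,540,100 − $6,540,200 = −$100 applied to largest profit-interest units (Andrade): Andrade becomes $2,365,500.

Nwosu: $417,500; Andrade: $2,365,500; Halvorsen: $278,300; Ferraro: $1,252,400; Okafor: $2,226,400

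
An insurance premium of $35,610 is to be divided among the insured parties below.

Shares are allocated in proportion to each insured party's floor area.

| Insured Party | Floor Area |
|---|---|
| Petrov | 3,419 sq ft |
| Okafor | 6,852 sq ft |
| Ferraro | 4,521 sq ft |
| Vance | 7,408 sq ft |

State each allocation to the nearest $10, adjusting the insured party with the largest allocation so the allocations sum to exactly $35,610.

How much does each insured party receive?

Floor area total: 22,200.
Pro-rata amounts: Petrov 3,419/22,200 × $35,610 = 5,484.26; Okafor 6,852/22,200 × $35,610 = 10,990.98; Ferraro 4,521/22,200 × $35,610 = 7,251.93; Vance 7,408/22,200 × $35,610 = 11,882.83.
At nearest $10: Petrov $5,480; Okafor $10,990; Ferraro $7,250; Vance $11,880. Sum = $35,600.
Difference $35,610 − $35,600 = +$10 applied to largest allocation (Vance): Vance becomes $11,890.

Petrov: $5,480 | Okafor: $10,990 | Ferraro: $7,250 | Vance: $11,890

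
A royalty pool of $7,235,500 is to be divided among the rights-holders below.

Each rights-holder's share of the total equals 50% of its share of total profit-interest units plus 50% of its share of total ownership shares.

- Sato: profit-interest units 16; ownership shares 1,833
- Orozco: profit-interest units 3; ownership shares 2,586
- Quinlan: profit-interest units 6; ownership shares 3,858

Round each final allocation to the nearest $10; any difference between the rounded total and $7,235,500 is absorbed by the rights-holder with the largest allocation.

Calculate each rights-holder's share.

Totals — profit-interest units 25, ownership shares 8,277.
Composite weights (50% profit-interest units + 50% ownership shares): Sato 0.4307; Orozco 0.2162; Quinlan 0.3531.
Proportional shares: Sato 3,116,536.24; Orozco 1,564,431.01; Quinlan 2,554,532.74.
At nearest $10: Sato $3,116,540; Orozco $1,564,430; Quinlan $2,554,530. Sum = $7,235,500.
No rounding difference to absorb.

Sato: $3,116,540 | Orozco: $1,564,430 | Quinlan: $2,554,530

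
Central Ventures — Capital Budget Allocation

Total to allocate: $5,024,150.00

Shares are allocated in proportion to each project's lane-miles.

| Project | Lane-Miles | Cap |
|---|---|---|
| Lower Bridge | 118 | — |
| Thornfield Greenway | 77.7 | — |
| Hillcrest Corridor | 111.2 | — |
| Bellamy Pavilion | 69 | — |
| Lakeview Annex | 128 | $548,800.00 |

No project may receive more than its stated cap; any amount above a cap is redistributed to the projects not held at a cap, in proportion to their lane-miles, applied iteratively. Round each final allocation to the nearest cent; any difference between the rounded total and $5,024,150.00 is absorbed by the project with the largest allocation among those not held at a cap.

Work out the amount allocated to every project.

Lower Bridge: $1,404,871.77; Thornfield Greenway: $925,072.35; Hillcrest Corridor: $1,323,913.06; Bellamy Pavilion: $821,492.82; Lakeview Annex: $548,800.00

Combined lane-miles = 503.9.
Pro-rata shares before constraints: Lower Bridge 1,176,522.5243; Thornfield Greenway 774,710.1707; Hillcrest Corridor 1,108,722.9212; Bellamy Pavilion 687,966.5608; Lakeview Annex 1,276,227.8230.
Capped: Lakeview Annex ($548,800.00); remaining pool $4,475,350.00 reallocated over remaining lane-miles 375.9.
Remaining shares: Lower Bridge 1,404,871.7744 → $1,404,871.77; Thornfield Greenway 925,072.3464 → $925,072.35; Hillcrest Corridor 1,323,913.0620 → $1,323,913.06; Bellamy Pavilion 821,492.8172 → $821,492.82.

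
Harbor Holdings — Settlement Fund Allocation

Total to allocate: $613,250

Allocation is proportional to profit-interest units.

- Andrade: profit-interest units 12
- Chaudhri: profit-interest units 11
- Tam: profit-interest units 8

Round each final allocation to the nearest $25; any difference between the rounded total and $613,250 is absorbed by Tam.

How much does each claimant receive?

Combined profit-interest units = 31.
Proportional shares: Andrade 12/31 × $613,250 = 237,387.10; Chaudhri 11/31 × $613,250 = 217,604.84; Tam 8/31 × $613,250 = 158,258.06.
At nearest $25: Andrade $237,375; Chaudhri $217,600; Tam $158,250. Sum = $613,225.
Difference $613,250 − $613,225 = +$25 applied to Tam: Tam becomes $158,275.

Andrade: $237,375 · Chaudhri: $217,600 · Tam: $158,275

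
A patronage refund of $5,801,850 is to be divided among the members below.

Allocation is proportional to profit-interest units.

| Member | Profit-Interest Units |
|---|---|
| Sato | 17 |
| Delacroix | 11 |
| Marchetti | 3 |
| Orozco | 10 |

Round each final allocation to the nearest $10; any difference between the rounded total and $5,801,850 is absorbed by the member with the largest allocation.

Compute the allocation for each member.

Sato: $2,405,640 | Delacroix: $1,556,590 | Marchetti: $424,530 | Orozco: $1,415,090

Combined profit-interest units = 41.
Pro-rata amounts: Sato 17/41 × $5,801,850 = 2,405,645.12; Delacroix 11/41 × $5,801,850 = 1,556,593.90; Marchetti 3/41 × $5,801,850 = 424,525.61; Orozco 10/41 × $5,801,850 = 1,415,085.37.
After rounding ($10): Sato $2,405,650; Delacroix $1,556,590; Marchetti $424,530; Orozco $1,415,090. Sum = $5,801,860.
Difference $5,801,850 − $5,801,860 = −$10 applied to largest allocation (Sato): Sato becomes $2,405,640.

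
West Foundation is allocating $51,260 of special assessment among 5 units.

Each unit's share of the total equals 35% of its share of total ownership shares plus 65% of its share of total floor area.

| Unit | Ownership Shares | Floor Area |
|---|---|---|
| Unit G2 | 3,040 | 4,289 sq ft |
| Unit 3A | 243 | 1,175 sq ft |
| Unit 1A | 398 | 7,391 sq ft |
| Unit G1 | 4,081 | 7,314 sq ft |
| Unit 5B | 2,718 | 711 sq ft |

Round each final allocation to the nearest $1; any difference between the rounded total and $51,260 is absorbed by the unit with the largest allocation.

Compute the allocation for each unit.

Unit G2: $12,048; Unit 3A: $2,291; Unit 1A: $12,475; Unit G1: $18,658; Unit 5B: $5,788

Totals — ownership shares 10,480, floor area 20,880.
Combined weights (35% ownership shares + 65% floor area): Unit G2 0.2350; Unit 3A 0.0447; Unit 1A 0.2434; Unit G1 0.3640; Unit 5B 0.1129.
Proportional shares: Unit G2 12,048.38; Unit 3A 2,290.99; Unit 1A 12,475.44; Unit G1 18,657.60; Unit 5B 5,787.59.
At nearest $1: Unit G2 $12,048; Unit 3A $2,291; Unit 1A $12,475; Unit G1 $18,658; Unit 5B $5,788. Sum = $51,260.
No rounding difference to absorb.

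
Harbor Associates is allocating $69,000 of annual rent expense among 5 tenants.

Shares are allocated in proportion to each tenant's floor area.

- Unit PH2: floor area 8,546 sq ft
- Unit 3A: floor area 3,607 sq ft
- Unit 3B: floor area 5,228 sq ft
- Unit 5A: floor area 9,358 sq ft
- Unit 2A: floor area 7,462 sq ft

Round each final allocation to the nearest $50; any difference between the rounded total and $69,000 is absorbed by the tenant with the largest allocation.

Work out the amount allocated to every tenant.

Total floor area = 34,201.
Unrounded shares: Unit PH2 8,546/34,201 × $69,000 = 17,241.43; Unit 3A 3,607/34,201 × $69,000 = 7,277.07; Unit 3B 5,228/34,201 × $69,000 = 10,547.41; Unit 5A 9,358/34,201 × $69,000 = 18,879.62; Unit 2A 7,462/34,201 × $69,000 = 15,054.47.
Rounded to nearest $50: Unit PH2 $17,250; Unit 3A $7,300; Unit 3B $10,550; Unit 5A $18,900; Unit 2A $15,050. Sum = $69,050.
Difference $69,000 − $69,050 = −$50 applied to largest allocation (Unit 5A): Unit 5A becomes $18,850.

Unit PH2: $17,250 | Unit 3A: $7,300 | Unit 3B: $10,550 | Unit 5A: $18,850 | Unit 2A: $15,050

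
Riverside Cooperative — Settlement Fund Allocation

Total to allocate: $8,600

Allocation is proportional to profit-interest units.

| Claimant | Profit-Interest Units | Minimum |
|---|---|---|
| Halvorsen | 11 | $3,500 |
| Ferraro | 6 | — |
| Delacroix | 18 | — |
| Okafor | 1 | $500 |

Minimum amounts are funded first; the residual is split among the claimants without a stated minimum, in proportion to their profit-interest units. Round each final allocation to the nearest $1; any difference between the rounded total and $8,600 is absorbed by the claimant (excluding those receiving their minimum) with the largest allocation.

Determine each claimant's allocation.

Halvorsen: $3,500; Ferraro: $1,150; Delacroix: $3,450; Okafor: $500

Minimums first: Halvorsen $3,500; Okafor $500. Balance $4,600.
Balance split over remaining profit-interest units 24: Ferraro 1,150.00 → $1,150; Delacroix 3,450.00 → $3,450.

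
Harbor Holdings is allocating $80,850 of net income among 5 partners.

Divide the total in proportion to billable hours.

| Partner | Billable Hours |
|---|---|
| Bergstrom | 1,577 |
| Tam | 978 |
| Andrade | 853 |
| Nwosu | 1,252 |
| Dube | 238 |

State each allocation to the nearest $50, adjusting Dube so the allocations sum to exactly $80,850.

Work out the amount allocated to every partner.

Total billable hours = 4,898.
Proportional shares: Bergstrom 1,577/4,898 × $80,850 = 26,031.12; Tam 978/4,898 × $80,850 = 16,143.59; Andrade 853/4,898 × $80,850 = 14,080.25; Nwosu 1,252/4,898 × $80,850 = 20,666.44; Dube 238/4,898 × $80,850 = 3,928.60.
Rounded to nearest $50: Bergstrom $26,050; Tam $16,150; Andrade $14,100; Nwosu $20,650; Dube $3,950. Sum = $80,900.
Difference $80,850 − $80,900 = −$50 applied to Dube: Dube becomes $3,900.

Bergstrom: $26,050 | Tam: $16,150 | Andrade: $14,100 | Nwosu: $20,650 | Dube: $3,900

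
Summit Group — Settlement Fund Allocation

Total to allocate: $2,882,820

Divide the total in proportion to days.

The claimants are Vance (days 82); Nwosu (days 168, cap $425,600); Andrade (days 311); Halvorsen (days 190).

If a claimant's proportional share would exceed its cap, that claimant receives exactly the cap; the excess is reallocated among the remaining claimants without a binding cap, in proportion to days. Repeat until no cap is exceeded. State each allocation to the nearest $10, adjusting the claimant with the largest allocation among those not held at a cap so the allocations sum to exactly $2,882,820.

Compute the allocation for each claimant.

Vance: $345,610 | Nwosu: $425,600 | Andrade: $1,310,800 | Halvorsen: $800,810

Sum of days: 751.
Proportional shares (ignoring caps): Vance 314,768.63; Nwosu 644,891.82; Andrade 1,193,817.60; Halvorsen 729,341.94.
Cap binds for Nwosu ($425,600); residual $2,457,220 reallocated over remaining days 583.
Redistributed shares: Vance 345,612.42 → $345,610; Andrade 1,310,798.32 → $1,310,800; Halvorsen 800,809.26 → $800,810.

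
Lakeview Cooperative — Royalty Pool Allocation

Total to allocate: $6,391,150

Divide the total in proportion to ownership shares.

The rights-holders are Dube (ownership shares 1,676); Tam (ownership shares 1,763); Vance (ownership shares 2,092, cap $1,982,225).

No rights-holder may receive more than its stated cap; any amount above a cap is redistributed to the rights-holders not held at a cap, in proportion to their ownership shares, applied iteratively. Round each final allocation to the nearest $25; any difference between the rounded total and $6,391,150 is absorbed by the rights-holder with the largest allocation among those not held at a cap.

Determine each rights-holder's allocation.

Total ownership shares = 5,531.
Pro-rata shares before constraints: Dube 1,936,642.09; Tam 2,037,171.84; Vance 2,417,336.07.
Capped: Vance ($1,982,225); residual $4,408,925 reallocated over remaining ownership shares 3,439.
Redistributed shares: Dube 2,148,693.89 → $2,148,700; Tam 2,260,231.11 → $2,260,225.

Dube: $2,148,700; Tam: $2,260,225; Vance: $1,982,225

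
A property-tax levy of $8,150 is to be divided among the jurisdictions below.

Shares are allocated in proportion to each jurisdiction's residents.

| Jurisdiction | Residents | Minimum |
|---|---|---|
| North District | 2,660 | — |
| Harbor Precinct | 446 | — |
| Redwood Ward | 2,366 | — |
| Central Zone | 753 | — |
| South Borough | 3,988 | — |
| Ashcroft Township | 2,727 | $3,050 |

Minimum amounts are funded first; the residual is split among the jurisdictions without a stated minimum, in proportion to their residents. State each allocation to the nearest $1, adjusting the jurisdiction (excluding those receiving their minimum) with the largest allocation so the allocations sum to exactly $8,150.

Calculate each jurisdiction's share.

Guaranteed amounts: Ashcroft Township $3,050. Residual $5,100.
Residual split over remaining residents 10,213: North District 1,328.31 → $1,328; Harbor Precinct 222.72 → $223; Redwood Ward 1,181.49 → $1,181; Central Zone 376.02 → $376; South Borough 1,991.46 → $1,991.
Rounding difference +$1 applied to South Borough → $1,992.

North District: $1,328 · Harbor Precinct: $223 · Redwood Ward: $1,181 · Central Zone: $376 · South Borough: $1,992 · Ashcroft Township: $3,050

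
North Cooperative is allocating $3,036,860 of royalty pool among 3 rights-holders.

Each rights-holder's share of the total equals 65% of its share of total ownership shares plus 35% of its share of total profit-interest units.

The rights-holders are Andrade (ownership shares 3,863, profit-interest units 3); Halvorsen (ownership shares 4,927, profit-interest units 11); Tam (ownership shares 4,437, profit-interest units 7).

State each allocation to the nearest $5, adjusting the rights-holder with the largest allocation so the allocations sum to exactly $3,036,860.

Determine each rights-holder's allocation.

Andrade: $728,345 · Halvorsen: $1,292,050 · Tam: $1,016,465

Ownership shares total 13,227; profit-interest units total 21.
Composite weights (65% ownership shares + 35% profit-interest units): Andrade 0.2398; Halvorsen 0.4255; Tam 0.3347.
Pro-rata amounts: Andrade 728,345.88; Halvorsen 1,292,048.81; Tam 1,016,465.31.
After rounding ($5): Andrade $728,345; Halvorsen $1,292,050; Tam $1,016,465. Sum = $3,036,860.
Rounded total matches; no reconciliation needed.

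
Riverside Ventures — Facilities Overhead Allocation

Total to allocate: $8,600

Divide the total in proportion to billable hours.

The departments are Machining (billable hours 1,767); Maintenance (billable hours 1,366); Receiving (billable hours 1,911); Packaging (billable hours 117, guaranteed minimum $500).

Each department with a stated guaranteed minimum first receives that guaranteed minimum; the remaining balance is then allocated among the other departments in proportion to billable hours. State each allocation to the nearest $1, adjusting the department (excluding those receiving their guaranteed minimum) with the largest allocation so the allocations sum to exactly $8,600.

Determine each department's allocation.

Guaranteed amounts: Packaging $500. Residual $8,100.
Residual split over remaining billable hours 5,044: Machining 2,837.57 → $2,838; Maintenance 2,193.62 → $2,194; Receiving 3,068.81 → $3,069.
Rounding difference −$1 applied to Receiving → $3,068.

Machining: $2,838 | Maintenance: $2,194 | Receiving: $3,068 | Packaging: $500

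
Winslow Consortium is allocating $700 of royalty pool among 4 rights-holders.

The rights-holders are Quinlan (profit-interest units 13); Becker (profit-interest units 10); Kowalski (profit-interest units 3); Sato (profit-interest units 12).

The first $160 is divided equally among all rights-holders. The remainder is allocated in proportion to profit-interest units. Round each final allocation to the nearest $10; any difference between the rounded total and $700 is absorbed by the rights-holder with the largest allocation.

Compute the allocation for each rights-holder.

First tranche $160 split equally: $40 each.
Remainder $540 by profit-interest units (total 38): Quinlan 184.74 → $180; Becker 142.11 → $140; Kowalski 42.63 → $40; Sato 170.53 → $170.
Rounding difference +$10 on remainder applied to Quinlan.
Totals: Quinlan $40 + $190 = $230; Becker $40 + $140 = $180; Kowalski $40 + $40 = $80; Sato $40 + $170 = $210.

Quinlan: $230; Becker: $180; Kowalski: $80; Sato: $210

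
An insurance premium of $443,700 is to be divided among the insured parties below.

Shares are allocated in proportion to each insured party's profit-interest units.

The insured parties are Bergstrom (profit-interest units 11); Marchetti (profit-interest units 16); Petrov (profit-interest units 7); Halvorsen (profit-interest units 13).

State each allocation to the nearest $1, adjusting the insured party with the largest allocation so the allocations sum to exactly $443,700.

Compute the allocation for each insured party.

Total profit-interest units = 47.
Raw shares: Bergstrom 11/47 × $443,700 = 103,844.68; Marchetti 16/47 × $443,700 = 151,046.81; Petrov 7/47 × $443,700 = 66,082.98; Halvorsen 13/47 × $443,700 = 122,725.53.
At nearest $1: Bergstrom $103,845; Marchetti $151,047; Petrov $66,083; Halvorsen $122,726. Sum = $443,701.
Difference $443,700 − $443,701 = −$1 applied to largest allocation (Marchetti): Marchetti becomes $151,046.

Bergstrom: $103,845; Marchetti: $151,046; Petrov: $66,083; Halvorsen: $122,726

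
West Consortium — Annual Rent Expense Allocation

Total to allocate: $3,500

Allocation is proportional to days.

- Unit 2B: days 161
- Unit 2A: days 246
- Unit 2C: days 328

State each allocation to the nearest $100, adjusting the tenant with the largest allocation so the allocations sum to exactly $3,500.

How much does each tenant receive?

Unit 2B: $800; Unit 2A: $1,200; Unit 2C: $1,500

Total days = 735.
Pro-rata amounts: Unit 2B 161/735 × $3,500 = 766.67; Unit 2A 246/735 × $3,500 = 1,171.43; Unit 2C 328/735 × $3,500 = 1,561.90.
At nearest $100: Unit 2B $800; Unit 2A $1,200; Unit 2C $1,600. Sum = $3,600.
Difference $3,500 − $3,600 = −$100 applied to largest allocation (Unit 2C): Unit 2C becomes $1,500.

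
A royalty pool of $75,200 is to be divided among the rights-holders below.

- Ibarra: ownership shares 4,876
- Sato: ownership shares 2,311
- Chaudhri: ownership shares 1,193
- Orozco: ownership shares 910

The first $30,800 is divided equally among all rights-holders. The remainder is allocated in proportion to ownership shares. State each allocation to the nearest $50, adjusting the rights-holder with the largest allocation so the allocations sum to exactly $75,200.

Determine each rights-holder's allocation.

Ibarra: $31,000 | Sato: $18,750 | Chaudhri: $13,400 | Orozco: $12,050

First tranche $30,800 split equally: $7,700 each.
Remainder $44,400 by ownership shares (total 9,290): Ibarra 23,304.03 → $23,300; Sato 11,045.04 → $11,050; Chaudhri 5,701.74 → $5,700; Orozco 4,349.19 → $4,350.
Totals: Ibarra $7,700 + $23,300 = $31,000; Sato $7,700 + $11,050 = $18,750; Chaudhri $7,700 + $5,700 = $13,400; Orozco $7,700 + $4,350 = $12,050.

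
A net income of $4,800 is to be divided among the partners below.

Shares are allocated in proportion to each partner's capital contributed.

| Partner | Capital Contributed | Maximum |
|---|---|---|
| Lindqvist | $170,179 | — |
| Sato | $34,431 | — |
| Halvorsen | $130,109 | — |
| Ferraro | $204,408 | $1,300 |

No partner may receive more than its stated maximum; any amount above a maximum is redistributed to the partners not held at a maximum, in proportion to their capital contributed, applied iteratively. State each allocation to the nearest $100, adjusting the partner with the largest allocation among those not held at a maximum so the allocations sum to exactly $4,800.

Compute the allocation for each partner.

Capital contributed total: 539,127.
Proportional shares (ignoring caps): Lindqvist 1,515.15; Sato 306.55; Halvorsen 1,158.40; Ferraro 1,819.90.
Capped: Ferraro ($1,300); remaining pool $3,500 reallocated over remaining capital contributed 334,719.
Shares after redistribution: Lindqvist 1,779.48 → $1,800; Sato 360.03 → $400; Halvorsen 1,360.49 → $1,400.
Rounding difference −$100 applied to Lindqvist → $1,700.

Lindqvist: $1,700 | Sato: $400 | Halvorsen: $1,400 | Ferraro: $1,300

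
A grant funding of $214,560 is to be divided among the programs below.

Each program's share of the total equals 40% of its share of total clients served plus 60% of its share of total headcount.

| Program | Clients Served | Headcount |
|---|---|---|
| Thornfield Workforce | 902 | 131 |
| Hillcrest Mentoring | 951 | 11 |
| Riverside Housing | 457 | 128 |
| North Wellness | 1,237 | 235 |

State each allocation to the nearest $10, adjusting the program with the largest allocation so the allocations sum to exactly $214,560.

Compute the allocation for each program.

Totals — clients served 3,547, headcount 505.
Blended shares (40% clients served + 60% headcount): Thornfield Workforce 0.2574; Hillcrest Mentoring 0.1203; Riverside Housing 0.2036; North Wellness 0.4187.
Unrounded shares: Thornfield Workforce 55,219.88; Hillcrest Mentoring 25,814.76; Riverside Housing 43,687.79; North Wellness 89,837.58.
Rounded to nearest $10: Thornfield Workforce $55,220; Hillcrest Mentoring $25,810; Riverside Housing $43,690; North Wellness $89,840. Sum = $214,560.
Sum already equals the total — no adjustment.

Thornfield Workforce: $55,220; Hillcrest Mentoring: $25,810; Riverside Housing: $43,690; North Wellness: $89,840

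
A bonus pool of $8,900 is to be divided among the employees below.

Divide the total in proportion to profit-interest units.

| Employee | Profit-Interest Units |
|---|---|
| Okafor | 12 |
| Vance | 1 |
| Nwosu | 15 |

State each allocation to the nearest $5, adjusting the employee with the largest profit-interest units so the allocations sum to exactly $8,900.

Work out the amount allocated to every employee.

Okafor: $3,815 · Vance: $320 · Nwosu: $4,765

Combined profit-interest units = 12 + 1 + 15 = 28.
Unrounded shares: Okafor 3,814.29; Vance 317.86; Nwosu 4,767.86.
At nearest $5: Okafor $3,815; Vance $320; Nwosu $4,770. Sum = $8,905.
Difference $8,900 − $8,905 = −$5 applied to largest profit-interest units (Nwosu): Nwosu becomes $4,765.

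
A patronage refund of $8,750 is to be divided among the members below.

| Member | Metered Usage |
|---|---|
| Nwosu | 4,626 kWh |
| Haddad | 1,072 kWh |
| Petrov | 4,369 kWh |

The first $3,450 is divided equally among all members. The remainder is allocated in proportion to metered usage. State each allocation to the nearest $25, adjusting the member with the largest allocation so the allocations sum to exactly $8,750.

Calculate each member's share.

Nwosu: $3,575 · Haddad: $1,725 · Petrov: $3,450

$3,450 shared equally gives $1,150 per member.
Remainder $5,300 by metered usage (total 10,067): Nwosu 2,435.46 → $2,425; Haddad 564.38 → $575; Petrov 2,300.16 → $2,300.
Totals: Nwosu $1,150 + $2,425 = $3,575; Haddad $1,150 + $575 = $1,725; Petrov $1,150 + $2,300 = $3,450.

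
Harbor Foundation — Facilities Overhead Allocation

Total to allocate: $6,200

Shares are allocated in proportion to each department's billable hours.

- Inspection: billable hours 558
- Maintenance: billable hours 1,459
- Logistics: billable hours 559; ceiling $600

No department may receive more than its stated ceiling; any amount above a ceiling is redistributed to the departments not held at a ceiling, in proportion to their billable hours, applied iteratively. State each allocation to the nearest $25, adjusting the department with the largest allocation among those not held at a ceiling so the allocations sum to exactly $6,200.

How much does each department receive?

Inspection: $1,550; Maintenance: $4,050; Logistics: $600

Combined billable hours = 2,576.
Pro-rata shares before constraints: Inspection 1,343.01; Maintenance 3,511.57; Logistics 1,345.42.
Capped: Logistics ($600); residual $5,600 reallocated over remaining billable hours 2,017.
Redistributed shares: Inspection 1,549.23 → $1,550; Maintenance 4,050.77 → $4,050.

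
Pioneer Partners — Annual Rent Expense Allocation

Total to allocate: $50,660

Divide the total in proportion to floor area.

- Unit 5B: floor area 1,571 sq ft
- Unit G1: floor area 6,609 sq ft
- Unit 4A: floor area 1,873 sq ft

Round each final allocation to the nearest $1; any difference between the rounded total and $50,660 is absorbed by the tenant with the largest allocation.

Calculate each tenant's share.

Sum of floor area: 10,053.
Raw shares: Unit 5B 1,571/10,053 × $50,660 = 7,916.73; Unit G1 6,609/10,053 × $50,660 = 33,304.68; Unit 4A 1,873/10,053 × $50,660 = 9,438.59.
At nearest $1: Unit 5B $7,917; Unit G1 $33,305; Unit 4A $9,439. Sum = $50,661.
Difference $50,660 − $50,661 = −$1 applied to largest allocation (Unit G1): Unit G1 becomes $33,304.

Unit 5B: $7,917 | Unit G1: $33,304 | Unit 4A: $9,439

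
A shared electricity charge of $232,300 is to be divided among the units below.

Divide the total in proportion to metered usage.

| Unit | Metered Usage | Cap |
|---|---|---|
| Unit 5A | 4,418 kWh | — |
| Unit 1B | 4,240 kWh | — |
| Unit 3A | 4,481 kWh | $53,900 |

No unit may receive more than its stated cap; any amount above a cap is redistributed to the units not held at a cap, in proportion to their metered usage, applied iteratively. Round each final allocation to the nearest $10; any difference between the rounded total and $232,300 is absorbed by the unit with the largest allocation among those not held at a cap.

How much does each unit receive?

Sum of metered usage: 13,139.
Pro-rata shares before constraints: Unit 5A 78,111.07; Unit 1B 74,964.00; Unit 3A 79,224.93.
Capped: Unit 3A ($53,900); residual $178,400 reallocated over remaining metered usage 8,658.
Remaining shares: Unit 5A 91,033.86 → $91,030; Unit 1B 87,366.14 → $87,370.

Unit 5A: $91,030 | Unit 1B: $87,370 | Unit 3A: $53,900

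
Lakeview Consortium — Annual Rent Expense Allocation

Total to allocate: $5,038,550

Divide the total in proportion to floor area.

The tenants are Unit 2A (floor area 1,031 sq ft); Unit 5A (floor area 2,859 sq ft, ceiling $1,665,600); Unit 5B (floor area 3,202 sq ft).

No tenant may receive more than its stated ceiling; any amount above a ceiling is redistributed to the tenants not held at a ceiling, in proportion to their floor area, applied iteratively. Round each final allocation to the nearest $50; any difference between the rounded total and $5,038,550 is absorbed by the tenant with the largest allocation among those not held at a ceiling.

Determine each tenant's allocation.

Unit 2A: $821,500 · Unit 5A: $1,665,600 · Unit 5B: $2,551,450

Sum of floor area: 7,092.
Unconstrained shares: Unit 2A 732,479.56; Unit 5A 2,031,192.11; Unit 5B 2,274,878.33.
Cap binds for Unit 5A ($1,665,600); balance $3,372,950 reallocated over remaining floor area 4,233.
Shares after redistribution: Unit 2A 821,524.08 → $821,500; Unit 5B 2,551,425.92 → $2,551,450.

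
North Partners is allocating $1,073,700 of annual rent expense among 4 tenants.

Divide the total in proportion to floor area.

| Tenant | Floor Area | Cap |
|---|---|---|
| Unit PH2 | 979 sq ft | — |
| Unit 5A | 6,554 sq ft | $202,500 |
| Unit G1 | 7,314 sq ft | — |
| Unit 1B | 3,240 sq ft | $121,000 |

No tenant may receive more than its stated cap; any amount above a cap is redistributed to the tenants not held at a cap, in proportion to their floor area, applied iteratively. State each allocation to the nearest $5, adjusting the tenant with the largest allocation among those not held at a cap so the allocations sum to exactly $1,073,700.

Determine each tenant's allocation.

Unit PH2: $88,560 · Unit 5A: $202,500 · Unit G1: $661,640 · Unit 1B: $121,000

Combined floor area = 18,087.
Proportional shares (ignoring caps): Unit PH2 58,116.45; Unit 5A 389,065.62; Unit G1 434,181.56; Unit 1B 192,336.37.
Held at cap: Unit 5A ($202,500), Unit 1B ($121,000); remaining pool $750,200 reallocated over remaining floor area 8,293.
Remaining shares: Unit PH2 88,562.14 → $88,560; Unit G1 661,637.86 → $661,640.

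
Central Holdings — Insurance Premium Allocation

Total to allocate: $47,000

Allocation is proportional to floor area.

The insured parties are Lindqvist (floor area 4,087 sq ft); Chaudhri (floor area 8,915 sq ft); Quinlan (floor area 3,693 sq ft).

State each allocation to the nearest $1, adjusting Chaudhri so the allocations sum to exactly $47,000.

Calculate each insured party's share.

Lindqvist: $11,506; Chaudhri: $25,097; Quinlan: $10,397

Combined floor area = 16,695.
Proportional shares: Lindqvist 4,087/16,695 × $47,000 = 11,505.78; Chaudhri 8,915/16,695 × $47,000 = 25,097.63; Quinlan 3,693/16,695 × $47,000 = 10,396.59.
At nearest $1: Lindqvist $11,506; Chaudhri $25,098; Quinlan $10,397. Sum = $47,001.
Difference $47,000 − $47,001 = −$1 applied to Chaudhri: Chaudhri becomes $25,097.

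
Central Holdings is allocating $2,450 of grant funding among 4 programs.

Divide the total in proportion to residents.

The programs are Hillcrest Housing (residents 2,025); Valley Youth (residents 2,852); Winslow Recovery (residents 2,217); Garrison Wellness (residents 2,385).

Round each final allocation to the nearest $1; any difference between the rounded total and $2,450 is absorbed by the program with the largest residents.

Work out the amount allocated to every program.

Combined residents = 2,025 + 2,852 + 2,217 + 2,385 = 9,479.
Proportional shares: Hillcrest Housing 523.39; Valley Youth 737.15; Winslow Recovery 573.02; Garrison Wellness 616.44.
At nearest $1: Hillcrest Housing $523; Valley Youth $737; Winslow Recovery $573; Garrison Wellness $616. Sum = $2,449.
Difference $2,450 − $2,449 = +$1 applied to largest residents (Valley Youth): Valley Youth becomes $738.

Hillcrest Housing: $523 | Valley Youth: $738 | Winslow Recovery: $573 | Garrison Wellness: $616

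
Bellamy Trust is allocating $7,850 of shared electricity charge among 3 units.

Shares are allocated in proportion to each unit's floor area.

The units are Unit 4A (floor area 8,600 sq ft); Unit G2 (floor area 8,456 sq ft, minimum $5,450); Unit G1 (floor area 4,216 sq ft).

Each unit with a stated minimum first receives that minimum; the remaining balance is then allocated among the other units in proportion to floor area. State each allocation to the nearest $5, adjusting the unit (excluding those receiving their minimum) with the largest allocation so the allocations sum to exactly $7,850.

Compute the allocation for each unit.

Minimums first: Unit G2 $5,450. Remaining pool $2,400.
Remaining pool split over remaining floor area 12,816: Unit 4A 1,610.49 → $1,610; Unit G1 789.51 → $790.

Unit 4A: $1,610 · Unit G2: $5,450 · Unit G1: $790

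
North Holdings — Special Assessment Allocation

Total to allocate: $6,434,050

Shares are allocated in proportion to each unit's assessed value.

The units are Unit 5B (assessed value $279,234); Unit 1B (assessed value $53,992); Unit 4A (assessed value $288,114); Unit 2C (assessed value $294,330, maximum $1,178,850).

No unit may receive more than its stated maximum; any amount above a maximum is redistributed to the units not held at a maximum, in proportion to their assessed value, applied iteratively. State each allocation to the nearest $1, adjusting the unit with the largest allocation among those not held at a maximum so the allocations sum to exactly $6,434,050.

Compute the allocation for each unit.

Unit 5B: $2,361,719 · Unit 1B: $456,656 · Unit 4A: $2,436,825 · Unit 2C: $1,178,850

Assessed value total: 915,670.
Unconstrained shares: Unit 5B 1,962,066.59; Unit 1B 379,380.37; Unit 4A 2,024,462.83; Unit 2C 2,068,140.20.
Cap binds for Unit 2C ($1,178,850); remaining pool $5,255,200 reallocated over remaining assessed value 621,340.
Redistributed shares: Unit 5B 2,361,719.05 → $2,361,719; Unit 1B 456,656.19 → $456,656; Unit 4A 2,436,824.75 → $2,436,825.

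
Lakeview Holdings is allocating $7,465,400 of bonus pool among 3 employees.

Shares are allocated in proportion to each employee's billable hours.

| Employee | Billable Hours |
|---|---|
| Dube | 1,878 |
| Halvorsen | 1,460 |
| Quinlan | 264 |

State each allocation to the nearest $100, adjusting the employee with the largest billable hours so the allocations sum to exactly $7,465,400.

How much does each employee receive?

Dube: $3,892,200 · Halvorsen: $3,026,000 · Quinlan: $547,200

Total billable hours = 3,602.
Unrounded shares: Dube 1,878/3,602 × $7,465,400 = 3,892,287.95; Halvorsen 1,460/3,602 × $7,465,400 = 3,025,953.36; Quinlan 264/3,602 × $7,465,400 = 547,158.69.
At nearest $100: Dube $3,892,300; Halvorsen $3,026,000; Quinlan $547,200. Sum = $7,465,500.
Difference $7,465,400 − $7,465,500 = −$100 applied to largest billable hours (Dube): Dube becomes $3,892,200.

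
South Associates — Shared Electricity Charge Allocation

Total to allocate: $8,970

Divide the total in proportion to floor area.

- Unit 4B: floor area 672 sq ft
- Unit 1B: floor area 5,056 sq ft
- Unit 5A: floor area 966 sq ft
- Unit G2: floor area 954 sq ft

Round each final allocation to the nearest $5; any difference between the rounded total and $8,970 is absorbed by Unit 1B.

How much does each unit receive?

Unit 4B: $790 · Unit 1B: $5,925 · Unit 5A: $1,135 · Unit G2: $1,120

Combined floor area = 7,648.
Unrounded shares: Unit 4B 672/7,648 × $8,970 = 788.16; Unit 1B 5,056/7,648 × $8,970 = 5,929.96; Unit 5A 966/7,648 × $8,970 = 1,132.98; Unit G2 954/7,648 × $8,970 = 1,118.90.
Rounded to nearest $5: Unit 4B $790; Unit 1B $5,930; Unit 5A $1,135; Unit G2 $1,120. Sum = $8,975.
Difference $8,970 − $8,975 = −$5 applied to Unit 1B: Unit 1B becomes $5,925.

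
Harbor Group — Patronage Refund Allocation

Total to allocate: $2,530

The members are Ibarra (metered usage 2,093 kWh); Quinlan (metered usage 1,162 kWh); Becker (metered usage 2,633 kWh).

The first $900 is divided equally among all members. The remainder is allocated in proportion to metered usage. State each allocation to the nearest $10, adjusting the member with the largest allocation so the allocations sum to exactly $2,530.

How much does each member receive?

Equal tier: $900 ÷ 3 = $300 apiece.
Remainder $1,630 by metered usage (total 5,888): Ibarra 579.41 → $580; Quinlan 321.68 → $320; Becker 728.90 → $730.
Totals: Ibarra $300 + $580 = $880; Quinlan $300 + $320 = $620; Becker $300 + $730 = $1,030.

Ibarra: $880 | Quinlan: $620 | Becker: $1,030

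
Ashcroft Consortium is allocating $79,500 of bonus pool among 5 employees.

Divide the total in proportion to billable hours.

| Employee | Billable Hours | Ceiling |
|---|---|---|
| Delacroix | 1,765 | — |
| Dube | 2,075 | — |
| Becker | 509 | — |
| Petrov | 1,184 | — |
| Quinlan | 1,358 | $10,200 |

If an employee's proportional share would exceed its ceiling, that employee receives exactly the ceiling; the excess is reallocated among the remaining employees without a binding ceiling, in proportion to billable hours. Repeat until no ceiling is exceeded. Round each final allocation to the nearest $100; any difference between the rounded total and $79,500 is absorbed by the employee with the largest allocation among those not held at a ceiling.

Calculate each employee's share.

Total billable hours = 6,891.
Pro-rata shares before constraints: Delacroix 20,362.43; Dube 23,938.83; Becker 5,872.22; Petrov 13,659.56; Quinlan 15,666.96.
Cap binds for Quinlan ($10,200); residual $69,300 reallocated over remaining billable hours 5,533.
Remaining shares: Delacroix 22,106.36 → $22,100; Dube 25,989.07 → $26,000; Becker 6,375.15 → $6,400; Petrov 14,829.42 → $14,800.

Delacroix: $22,100; Dube: $26,000; Becker: $6,400; Petrov: $14,800; Quinlan: $10,200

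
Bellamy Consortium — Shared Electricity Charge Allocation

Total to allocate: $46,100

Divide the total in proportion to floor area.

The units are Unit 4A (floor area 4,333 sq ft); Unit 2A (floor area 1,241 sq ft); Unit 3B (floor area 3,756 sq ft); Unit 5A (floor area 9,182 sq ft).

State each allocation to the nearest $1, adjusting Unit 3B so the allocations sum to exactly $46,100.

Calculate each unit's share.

Unit 4A: $10,790; Unit 2A: $3,090; Unit 3B: $9,354; Unit 5A: $22,866

Sum of floor area: 18,512.
Unrounded shares: Unit 4A 4,333/18,512 × $46,100 = 10,790.37; Unit 2A 1,241/18,512 × $46,100 = 3,090.43; Unit 3B 3,756/18,512 × $46,100 = 9,353.48; Unit 5A 9,182/18,512 × $46,100 = 22,865.72.
Rounded to nearest $1: Unit 4A $10,790; Unit 2A $3,090; Unit 3B $9,353; Unit 5A $22,866. Sum = $46,099.
Difference $46,100 − $46,099 = +$1 applied to Unit 3B: Unit 3B becomes $9,354.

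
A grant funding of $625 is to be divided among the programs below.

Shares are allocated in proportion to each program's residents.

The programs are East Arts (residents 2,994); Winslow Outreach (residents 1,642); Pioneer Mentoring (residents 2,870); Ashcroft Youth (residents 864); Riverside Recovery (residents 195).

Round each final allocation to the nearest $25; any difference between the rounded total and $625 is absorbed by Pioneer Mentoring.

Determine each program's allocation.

East Arts: $225; Winslow Outreach: $125; Pioneer Mentoring: $175; Ashcroft Youth: $75; Riverside Recovery: $25

Total residents = 8,565.
Unrounded shares: East Arts 2,994/8,565 × $625 = 218.48; Winslow Outreach 1,642/8,565 × $625 = 119.82; Pioneer Mentoring 2,870/8,565 × $625 = 209.43; Ashcroft Youth 864/8,565 × $625 = 63.05; Riverside Recovery 195/8,565 × $625 = 14.23.
Rounded to nearest $25: East Arts $225; Winslow Outreach $125; Pioneer Mentoring $200; Ashcroft Youth $75; Riverside Recovery $25. Sum = $650.
Difference $625 − $650 = −$25 applied to Pioneer Mentoring: Pioneer Mentoring becomes $175.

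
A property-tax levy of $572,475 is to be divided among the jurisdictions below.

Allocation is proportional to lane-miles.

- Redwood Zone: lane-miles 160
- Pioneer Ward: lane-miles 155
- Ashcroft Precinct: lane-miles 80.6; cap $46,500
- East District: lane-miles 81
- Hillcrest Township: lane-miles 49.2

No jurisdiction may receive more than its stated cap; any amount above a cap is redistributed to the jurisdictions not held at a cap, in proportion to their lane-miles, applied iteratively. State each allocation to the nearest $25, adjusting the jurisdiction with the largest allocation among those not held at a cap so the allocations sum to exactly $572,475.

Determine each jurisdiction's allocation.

Lane-miles total: 525.8.
Unconstrained shares: Redwood Zone 174,203.12; Pioneer Ward 168,759.27; Ashcroft Precinct 87,754.82; East District 88,190.33; Hillcrest Township 53,567.46.
Capped: Ashcroft Precinct ($46,500); balance $525,975 reallocated over remaining lane-miles 445.2.
Redistributed shares: Redwood Zone 189,029.65 → $189,025; Pioneer Ward 183,122.47 → $183,125; East District 95,696.26 → $95,700; Hillcrest Township 58,126.62 → $58,125.

Redwood Zone: $189,025; Pioneer Ward: $183,125; Ashcroft Precinct: $46,500; East District: $95,700; Hillcrest Township: $58,125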